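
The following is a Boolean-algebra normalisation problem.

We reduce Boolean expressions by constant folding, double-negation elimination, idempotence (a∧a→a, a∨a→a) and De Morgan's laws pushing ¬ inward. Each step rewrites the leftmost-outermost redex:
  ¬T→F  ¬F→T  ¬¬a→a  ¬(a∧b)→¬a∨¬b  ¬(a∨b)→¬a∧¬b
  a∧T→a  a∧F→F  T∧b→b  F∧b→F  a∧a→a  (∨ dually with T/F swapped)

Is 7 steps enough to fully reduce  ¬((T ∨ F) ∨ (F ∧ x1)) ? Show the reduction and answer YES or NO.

Answer: YES — reaches normal form F in 5 ≤ 7 steps

Reduction:
  start: ¬((T ∨ F) ∨ (F ∧ x1))
  step 1: ¬(T ∨ F) ∧ ¬(F ∧ x1)
  step 2: (¬T ∧ ¬F) ∧ ¬(F ∧ x1)
  step 3: (F ∧ ¬F) ∧ ¬(F ∧ x1)
  step 4: F ∧ ¬(F ∧ x1)
  step 5: F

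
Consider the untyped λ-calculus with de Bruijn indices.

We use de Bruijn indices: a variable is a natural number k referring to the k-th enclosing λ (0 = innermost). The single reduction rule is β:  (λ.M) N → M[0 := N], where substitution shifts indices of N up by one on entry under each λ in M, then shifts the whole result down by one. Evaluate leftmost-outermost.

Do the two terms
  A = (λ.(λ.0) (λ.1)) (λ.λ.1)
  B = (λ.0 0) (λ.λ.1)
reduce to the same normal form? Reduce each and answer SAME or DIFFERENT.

Term A:
  start: (λ.(λ.0) (λ.1)) (λ.λ.1)
  [1] (λ.0) (λ.λ.λ.1)
  [2] λ.λ.λ.1

Term B:
  start: (λ.0 0) (λ.λ.1)
  [1] (λ.λ.1) (λ.λ.1)
  [2] λ.λ.λ.1

Answer: SAME — A ⇓ λ.λ.λ.1, B ⇓ λ.λ.λ.1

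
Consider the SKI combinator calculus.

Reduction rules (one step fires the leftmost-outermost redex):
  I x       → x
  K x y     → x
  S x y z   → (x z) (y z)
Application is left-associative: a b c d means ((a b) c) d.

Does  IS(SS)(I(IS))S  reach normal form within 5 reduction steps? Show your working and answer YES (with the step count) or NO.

  start: IS(SS)(I(IS))S
  step 1: S(SS)(I(IS))S
  step 2: SSS(I(IS)S)
  step 3: S(I(IS)S)(S(I(IS)S))
  step 4: S(ISS)(S(I(IS)S))
  step 5: S(SS)(S(I(IS)S))

Answer: NO — after 5 steps the term is S(SS)(S(I(IS)S)), not yet normal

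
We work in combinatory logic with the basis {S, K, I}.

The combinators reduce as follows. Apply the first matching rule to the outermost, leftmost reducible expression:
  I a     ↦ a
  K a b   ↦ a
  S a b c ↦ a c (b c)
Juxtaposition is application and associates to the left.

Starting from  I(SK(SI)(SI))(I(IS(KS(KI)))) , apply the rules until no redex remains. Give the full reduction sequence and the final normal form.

Answer: normal form = SI(SS)  (in 6 steps)

Reduction:
  start: I(SK(SI)(SI))(I(IS(KS(KI))))
  [1] SK(SI)(SI)(I(IS(KS(KI))))
  [2] K(SI)(SI(SI))(I(IS(KS(KI))))
  [3] SI(I(IS(KS(KI))))
  [4] SI(IS(KS(KI)))
  [5] SI(S(KS(KI)))
  [6] SI(SS)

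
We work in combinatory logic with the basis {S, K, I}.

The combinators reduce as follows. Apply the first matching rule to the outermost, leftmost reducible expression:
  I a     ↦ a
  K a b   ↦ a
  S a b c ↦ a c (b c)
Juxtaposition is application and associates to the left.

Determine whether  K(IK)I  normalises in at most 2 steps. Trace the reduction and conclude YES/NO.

Answer: YES — reaches normal form K in 2 ≤ 2 steps

Derivation:
  start: K(IK)I
  [1] IK
  [2] K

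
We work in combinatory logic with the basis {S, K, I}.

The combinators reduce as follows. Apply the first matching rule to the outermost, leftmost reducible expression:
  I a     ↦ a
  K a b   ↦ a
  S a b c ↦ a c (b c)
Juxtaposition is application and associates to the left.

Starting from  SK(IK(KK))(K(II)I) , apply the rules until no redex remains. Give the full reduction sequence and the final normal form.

  start: SK(IK(KK))(K(II)I)
  →1  K(K(II)I)(IK(KK)(K(II)I))
  →2  K(II)I
  →3  II
  →4  I

Answer: normal form = I  (in 4 steps)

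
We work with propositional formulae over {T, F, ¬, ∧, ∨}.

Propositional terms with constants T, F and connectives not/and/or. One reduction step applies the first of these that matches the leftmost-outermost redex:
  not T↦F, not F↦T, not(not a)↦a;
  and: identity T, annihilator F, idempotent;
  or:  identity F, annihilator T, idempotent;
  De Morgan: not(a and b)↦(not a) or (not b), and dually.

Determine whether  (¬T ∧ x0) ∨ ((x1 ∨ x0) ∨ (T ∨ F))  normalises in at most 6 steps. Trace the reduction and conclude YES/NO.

Answer: YES — reaches normal form T in 5 ≤ 6 steps

Working:
  start: (¬T ∧ x0) ∨ ((x1 ∨ x0) ∨ (T ∨ F))
  step 1: (F ∧ x0) ∨ ((x1 ∨ x0) ∨ (T ∨ F))
  step 2: F ∨ ((x1 ∨ x0) ∨ (T ∨ F))
  step 3: (x1 ∨ x0) ∨ (T ∨ F)
  step 4: (x1 ∨ x0) ∨ T
  step 5: T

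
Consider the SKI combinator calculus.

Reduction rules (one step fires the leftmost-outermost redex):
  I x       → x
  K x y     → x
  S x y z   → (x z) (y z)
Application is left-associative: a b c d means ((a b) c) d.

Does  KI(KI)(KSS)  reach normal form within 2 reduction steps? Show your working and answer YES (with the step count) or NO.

Answer: NO — after 2 steps the term is KSS, not yet normal

Derivation:
  start: KI(KI)(KSS)
  →1  I(KSS)
  →2  KSS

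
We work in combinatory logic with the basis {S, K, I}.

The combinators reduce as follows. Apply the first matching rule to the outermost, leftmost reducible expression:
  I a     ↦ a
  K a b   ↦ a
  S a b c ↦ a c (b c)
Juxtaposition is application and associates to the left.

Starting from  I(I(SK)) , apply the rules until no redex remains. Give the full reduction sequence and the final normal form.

  start: I(I(SK))
  step 1: I(SK)
  step 2: SK

Answer: normal form = SK  (in 2 steps)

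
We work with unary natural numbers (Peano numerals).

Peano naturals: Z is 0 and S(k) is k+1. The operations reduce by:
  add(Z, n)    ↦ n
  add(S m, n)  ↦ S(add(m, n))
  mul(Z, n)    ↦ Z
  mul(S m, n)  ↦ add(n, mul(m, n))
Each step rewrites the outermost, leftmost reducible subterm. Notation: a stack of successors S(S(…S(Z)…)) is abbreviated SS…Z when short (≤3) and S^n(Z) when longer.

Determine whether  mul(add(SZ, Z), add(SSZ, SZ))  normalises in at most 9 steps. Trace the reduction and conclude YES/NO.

Answer: NO — after 9 steps the term is S(S(S(mul(add(Z, Z), add(SSZ, SZ))))), not yet normal

Reduction:
  start: mul(add(SZ, Z), add(SSZ, SZ))
  step 1: mul(S(add(Z, Z)), add(SSZ, SZ))
  step 2: add(add(SSZ, SZ), mul(add(Z, Z), add(SSZ, SZ)))
  step 3: add(S(add(SZ, SZ)), mul(add(Z, Z), add(SSZ, SZ)))
  step 4: S(add(add(SZ, SZ), mul(add(Z, Z), add(SSZ, SZ))))
  step 5: S(add(S(add(Z, SZ)), mul(add(Z, Z), add(SSZ, SZ))))
  step 6: S(S(add(add(Z, SZ), mul(add(Z, Z), add(SSZ, SZ)))))
  step 7: S(S(add(SZ, mul(add(Z, Z), add(SSZ, SZ)))))
  step 8: S(S(S(add(Z, mul(add(Z, Z), add(SSZ, SZ))))))
  step 9: S(S(S(mul(add(Z, Z), add(SSZ, SZ)))))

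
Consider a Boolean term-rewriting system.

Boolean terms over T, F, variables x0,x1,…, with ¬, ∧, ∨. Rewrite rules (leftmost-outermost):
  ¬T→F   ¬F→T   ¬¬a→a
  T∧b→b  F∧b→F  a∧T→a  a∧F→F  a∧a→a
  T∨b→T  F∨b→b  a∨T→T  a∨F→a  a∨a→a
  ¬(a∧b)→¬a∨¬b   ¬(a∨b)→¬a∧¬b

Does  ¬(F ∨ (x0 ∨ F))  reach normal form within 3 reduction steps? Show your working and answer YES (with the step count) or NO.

  start: ¬(F ∨ (x0 ∨ F))
  →1  ¬F ∧ ¬(x0 ∨ F)
  →2  T ∧ ¬(x0 ∨ F)
  →3  ¬(x0 ∨ F)

Answer: NO — after 3 steps the term is ¬(x0 ∨ F), not yet normal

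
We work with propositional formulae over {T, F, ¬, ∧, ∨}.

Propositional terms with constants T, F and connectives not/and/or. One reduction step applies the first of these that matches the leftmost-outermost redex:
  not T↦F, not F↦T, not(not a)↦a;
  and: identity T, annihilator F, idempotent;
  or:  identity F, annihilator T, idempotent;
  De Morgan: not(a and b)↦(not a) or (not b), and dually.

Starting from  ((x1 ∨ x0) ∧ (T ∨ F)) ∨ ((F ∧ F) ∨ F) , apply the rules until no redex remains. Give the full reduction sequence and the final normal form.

Answer: normal form = x1 ∨ x0  (in 5 steps)

Derivation:
  start: ((x1 ∨ x0) ∧ (T ∨ F)) ∨ ((F ∧ F) ∨ F)
  step 1: ((x1 ∨ x0) ∧ T) ∨ ((F ∧ F) ∨ F)
  step 2: (x1 ∨ x0) ∨ ((F ∧ F) ∨ F)
  step 3: (x1 ∨ x0) ∨ (F ∧ F)
  step 4: (x1 ∨ x0) ∨ F
  step 5: x1 ∨ x0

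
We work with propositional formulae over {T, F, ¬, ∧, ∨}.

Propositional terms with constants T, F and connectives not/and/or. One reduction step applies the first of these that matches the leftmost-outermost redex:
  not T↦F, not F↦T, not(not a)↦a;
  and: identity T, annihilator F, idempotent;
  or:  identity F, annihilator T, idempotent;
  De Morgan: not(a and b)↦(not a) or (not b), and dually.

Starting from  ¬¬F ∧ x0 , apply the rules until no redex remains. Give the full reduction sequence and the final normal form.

Answer: normal form = F  (in 2 steps)

Working:
  start: ¬¬F ∧ x0
  step 1: F ∧ x0
  step 2: F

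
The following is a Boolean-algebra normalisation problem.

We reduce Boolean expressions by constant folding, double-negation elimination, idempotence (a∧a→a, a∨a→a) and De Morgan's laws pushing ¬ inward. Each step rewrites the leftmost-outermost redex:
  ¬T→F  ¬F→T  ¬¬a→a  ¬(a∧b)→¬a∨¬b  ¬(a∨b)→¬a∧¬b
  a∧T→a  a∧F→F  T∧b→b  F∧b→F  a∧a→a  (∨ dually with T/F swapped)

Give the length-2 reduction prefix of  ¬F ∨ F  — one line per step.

Answer: after 2 steps: T

Derivation:
  start: ¬F ∨ F
  →1  ¬F
  →2  T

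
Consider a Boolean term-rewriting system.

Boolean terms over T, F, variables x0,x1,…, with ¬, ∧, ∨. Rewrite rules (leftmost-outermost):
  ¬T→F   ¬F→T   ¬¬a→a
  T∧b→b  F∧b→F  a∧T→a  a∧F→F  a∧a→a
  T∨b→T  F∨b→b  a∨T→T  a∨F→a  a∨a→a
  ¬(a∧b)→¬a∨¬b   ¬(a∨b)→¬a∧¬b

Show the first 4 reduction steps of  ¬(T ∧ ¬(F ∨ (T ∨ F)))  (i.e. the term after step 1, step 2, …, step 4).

  start: ¬(T ∧ ¬(F ∨ (T ∨ F)))
  [1] ¬T ∨ ¬¬(F ∨ (T ∨ F))
  [2] F ∨ ¬¬(F ∨ (T ∨ F))
  [3] ¬¬(F ∨ (T ∨ F))
  [4] F ∨ (T ∨ F)

Answer: after 4 steps: F ∨ (T ∨ F)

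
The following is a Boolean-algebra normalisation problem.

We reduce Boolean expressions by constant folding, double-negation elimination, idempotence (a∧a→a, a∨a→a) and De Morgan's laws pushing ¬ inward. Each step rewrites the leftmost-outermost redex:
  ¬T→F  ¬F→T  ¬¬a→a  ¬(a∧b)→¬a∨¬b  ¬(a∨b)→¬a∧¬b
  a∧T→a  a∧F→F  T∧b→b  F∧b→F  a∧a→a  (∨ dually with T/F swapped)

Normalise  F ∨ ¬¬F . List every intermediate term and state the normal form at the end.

  start: F ∨ ¬¬F
  [1] ¬¬F
  [2] F

Answer: normal form = F  (in 2 steps)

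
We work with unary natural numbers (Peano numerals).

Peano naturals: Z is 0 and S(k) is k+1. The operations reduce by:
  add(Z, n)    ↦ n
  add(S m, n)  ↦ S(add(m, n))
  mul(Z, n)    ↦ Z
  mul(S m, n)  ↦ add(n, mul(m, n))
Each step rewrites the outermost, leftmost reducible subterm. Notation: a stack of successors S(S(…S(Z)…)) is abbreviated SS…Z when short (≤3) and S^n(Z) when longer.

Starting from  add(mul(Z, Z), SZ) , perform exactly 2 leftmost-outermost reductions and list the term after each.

  start: add(mul(Z, Z), SZ)
  [1] add(Z, SZ)
  [2] SZ

Answer: after 2 steps: SZ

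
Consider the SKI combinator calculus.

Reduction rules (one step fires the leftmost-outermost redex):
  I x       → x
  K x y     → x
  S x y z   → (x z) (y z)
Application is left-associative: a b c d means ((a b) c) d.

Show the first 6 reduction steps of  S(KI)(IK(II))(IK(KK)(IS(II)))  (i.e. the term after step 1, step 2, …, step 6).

  start: S(KI)(IK(II))(IK(KK)(IS(II)))
  →1  KI(IK(KK)(IS(II)))(IK(II)(IK(KK)(IS(II))))
  →2  I(IK(II)(IK(KK)(IS(II))))
  →3  IK(II)(IK(KK)(IS(II)))
  →4  K(II)(IK(KK)(IS(II)))
  →5  II
  →6  I

Answer: after 6 steps: I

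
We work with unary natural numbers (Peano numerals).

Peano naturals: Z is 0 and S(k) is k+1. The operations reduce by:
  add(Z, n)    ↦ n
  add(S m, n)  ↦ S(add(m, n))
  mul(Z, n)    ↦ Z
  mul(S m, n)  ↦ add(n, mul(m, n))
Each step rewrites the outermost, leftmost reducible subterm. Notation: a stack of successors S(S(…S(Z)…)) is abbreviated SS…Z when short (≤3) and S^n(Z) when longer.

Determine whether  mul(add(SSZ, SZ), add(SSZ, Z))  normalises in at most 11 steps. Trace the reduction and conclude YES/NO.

  start: mul(add(SSZ, SZ), add(SSZ, Z))
  step 1: mul(S(add(SZ, SZ)), add(SSZ, Z))
  step 2: add(add(SSZ, Z), mul(add(SZ, SZ), add(SSZ, Z)))
  step 3: add(S(add(SZ, Z)), mul(add(SZ, SZ), add(SSZ, Z)))
  step 4: S(add(add(SZ, Z), mul(add(SZ, SZ), add(SSZ, Z))))
  step 5: S(add(S(add(Z, Z)), mul(add(SZ, SZ), add(SSZ, Z))))
  step 6: S(S(add(add(Z, Z), mul(add(SZ, SZ), add(SSZ, Z)))))
  step 7: S(S(add(Z, mul(add(SZ, SZ), add(SSZ, Z)))))
  step 8: S(S(mul(add(SZ, SZ), add(SSZ, Z))))
  step 9: S(S(mul(S(add(Z, SZ)), add(SSZ, Z))))
  step 10: S(S(add(add(SSZ, Z), mul(add(Z, SZ), add(SSZ, Z)))))
  step 11: S(S(add(S(add(SZ, Z)), mul(add(Z, SZ), add(SSZ, Z)))))

Answer: NO — after 11 steps the term is S(S(add(S(add(SZ, Z)), mul(add(Z, SZ), add(SSZ, Z))))), not yet normal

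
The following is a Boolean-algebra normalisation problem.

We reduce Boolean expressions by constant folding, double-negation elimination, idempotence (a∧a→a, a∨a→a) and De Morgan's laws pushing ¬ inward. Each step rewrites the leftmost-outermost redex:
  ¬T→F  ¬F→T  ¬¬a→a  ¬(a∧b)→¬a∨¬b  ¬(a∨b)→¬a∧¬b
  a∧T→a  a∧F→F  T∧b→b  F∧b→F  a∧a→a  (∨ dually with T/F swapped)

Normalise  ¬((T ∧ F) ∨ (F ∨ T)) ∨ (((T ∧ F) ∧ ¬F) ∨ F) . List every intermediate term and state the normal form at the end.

  start: ¬((T ∧ F) ∨ (F ∨ T)) ∨ (((T ∧ F) ∧ ¬F) ∨ F)
  step 1: (¬(T ∧ F) ∧ ¬(F ∨ T)) ∨ (((T ∧ F) ∧ ¬F) ∨ F)
  step 2: ((¬T ∨ ¬F) ∧ ¬(F ∨ T)) ∨ (((T ∧ F) ∧ ¬F) ∨ F)
  step 3: ((F ∨ ¬F) ∧ ¬(F ∨ T)) ∨ (((T ∧ F) ∧ ¬F) ∨ F)
  step 4: (¬F ∧ ¬(F ∨ T)) ∨ (((T ∧ F) ∧ ¬F) ∨ F)
  step 5: (T ∧ ¬(F ∨ T)) ∨ (((T ∧ F) ∧ ¬F) ∨ F)
  step 6: ¬(F ∨ T) ∨ (((T ∧ F) ∧ ¬F) ∨ F)
  step 7: (¬F ∧ ¬T) ∨ (((T ∧ F) ∧ ¬F) ∨ F)
  step 8: (T ∧ ¬T) ∨ (((T ∧ F) ∧ ¬F) ∨ F)
  step 9: ¬T ∨ (((T ∧ F) ∧ ¬F) ∨ F)
  step 10: F ∨ (((T ∧ F) ∧ ¬F) ∨ F)
  step 11: ((T ∧ F) ∧ ¬F) ∨ F
  step 12: (T ∧ F) ∧ ¬F
  step 13: F ∧ ¬F
  step 14: F

Answer: normal form = F  (in 14 steps)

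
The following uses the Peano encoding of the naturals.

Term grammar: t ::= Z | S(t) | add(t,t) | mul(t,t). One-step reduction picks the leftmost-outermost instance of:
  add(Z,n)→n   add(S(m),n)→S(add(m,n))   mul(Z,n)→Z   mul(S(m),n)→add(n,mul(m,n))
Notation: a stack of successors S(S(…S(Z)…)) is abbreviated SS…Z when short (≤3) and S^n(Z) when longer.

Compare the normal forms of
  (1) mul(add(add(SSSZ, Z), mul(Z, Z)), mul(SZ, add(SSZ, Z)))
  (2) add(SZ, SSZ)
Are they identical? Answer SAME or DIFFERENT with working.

Answer: DIFFERENT — A ⇓ S^6(Z), B ⇓ SSSZ

Derivation:
Term A:
  start: mul(add(add(SSSZ, Z), mul(Z, Z)), mul(SZ, add(SSZ, Z)))
  [1] mul(add(S(add(SSZ, Z)), mul(Z, Z)), mul(SZ, add(SSZ, Z)))
  [2] mul(S(add(add(SSZ, Z), mul(Z, Z))), mul(SZ, add(SSZ, Z)))
  [3] add(mul(SZ, add(SSZ, Z)), mul(add(add(SSZ, Z), mul(Z, Z)), mul(SZ, add(SSZ, Z))))
  [4] add(add(add(SSZ, Z), mul(Z, add(SSZ, Z))), mul(add(add(SSZ, Z), mul(Z, Z)), mul(SZ, add(SSZ, Z))))
  [5] add(add(S(add(SZ, Z)), mul(Z, add(SSZ, Z))), mul(add(add(SSZ, Z), mul(Z, Z)), mul(SZ, add(SSZ, Z))))
  [6] add(S(add(add(SZ, Z), mul(Z, add(SSZ, Z)))), mul(add(add(SSZ, Z), mul(Z, Z)), mul(SZ, add(SSZ, Z))))
  [7] S(add(add(add(SZ, Z), mul(Z, add(SSZ, Z))), mul(add(add(SSZ, Z), mul(Z, Z)), mul(SZ, add(SSZ, Z)))))
  [8] S(add(add(S(add(Z, Z)), mul(Z, add(SSZ, Z))), mul(add(add(SSZ, Z), mul(Z, Z)), mul(SZ, add(SSZ, Z)))))
  [9] S(add(S(add(add(Z, Z), mul(Z, add(SSZ, Z)))), mul(add(add(SSZ, Z), mul(Z, Z)), mul(SZ, add(SSZ, Z)))))
  [10] S(S(add(add(add(Z, Z), mul(Z, add(SSZ, Z))), mul(add(add(SSZ, Z), mul(Z, Z)), mul(SZ, add(SSZ, Z))))))
  [11] S(S(add(add(Z, mul(Z, add(SSZ, Z))), mul(add(add(SSZ, Z), mul(Z, Z)), mul(SZ, add(SSZ, Z))))))
  [12] S(S(add(mul(Z, add(SSZ, Z)), mul(add(add(SSZ, Z), mul(Z, Z)), mul(SZ, add(SSZ, Z))))))
  [13] S(S(add(Z, mul(add(add(SSZ, Z), mul(Z, Z)), mul(SZ, add(SSZ, Z))))))
  [14] S(S(mul(add(add(SSZ, Z), mul(Z, Z)), mul(SZ, add(SSZ, Z)))))
  [15] S(S(mul(add(S(add(SZ, Z)), mul(Z, Z)), mul(SZ, add(SSZ, Z)))))
  [16] S(S(mul(S(add(add(SZ, Z), mul(Z, Z))), mul(SZ, add(SSZ, Z)))))
  [17] S(S(add(mul(SZ, add(SSZ, Z)), mul(add(add(SZ, Z), mul(Z, Z)), mul(SZ, add(SSZ, Z))))))
  [18] S(S(add(add(add(SSZ, Z), mul(Z, add(SSZ, Z))), mul(add(add(SZ, Z), mul(Z, Z)), mul(SZ, add(SSZ, Z))))))
  [19] S(S(add(add(S(add(SZ, Z)), mul(Z, add(SSZ, Z))), mul(add(add(SZ, Z), mul(Z, Z)), mul(SZ, add(SSZ, Z))))))
  [20] S(S(add(S(add(add(SZ, Z), mul(Z, add(SSZ, Z)))), mul(add(add(SZ, Z), mul(Z, Z)), mul(SZ, add(SSZ, Z))))))
  [21] S(S(S(add(add(add(SZ, Z), mul(Z, add(SSZ, Z))), mul(add(add(SZ, Z), mul(Z, Z)), mul(SZ, add(SSZ, Z)))))))
  [22] S(S(S(add(add(S(add(Z, Z)), mul(Z, add(SSZ, Z))), mul(add(add(SZ, Z), mul(Z, Z)), mul(SZ, add(SSZ, Z)))))))
  [23] S(S(S(add(S(add(add(Z, Z), mul(Z, add(SSZ, Z)))), mul(add(add(SZ, Z), mul(Z, Z)), mul(SZ, add(SSZ, Z)))))))
  [24] S(S(S(S(add(add(add(Z, Z), mul(Z, add(SSZ, Z))), mul(add(add(SZ, Z), mul(Z, Z)), mul(SZ, add(SSZ, Z))))))))
  [25] S(S(S(S(add(add(Z, mul(Z, add(SSZ, Z))), mul(add(add(SZ, Z), mul(Z, Z)), mul(SZ, add(SSZ, Z))))))))
  [26] S(S(S(S(add(mul(Z, add(SSZ, Z)), mul(add(add(SZ, Z), mul(Z, Z)), mul(SZ, add(SSZ, Z))))))))
  [27] S(S(S(S(add(Z, mul(add(add(SZ, Z), mul(Z, Z)), mul(SZ, add(SSZ, Z))))))))
  [28] S(S(S(S(mul(add(add(SZ, Z), mul(Z, Z)), mul(SZ, add(SSZ, Z)))))))
  [29] S(S(S(S(mul(add(S(add(Z, Z)), mul(Z, Z)), mul(SZ, add(SSZ, Z)))))))
  [30] S(S(S(S(mul(S(add(add(Z, Z), mul(Z, Z))), mul(SZ, add(SSZ, Z)))))))
  [31] S(S(S(S(add(mul(SZ, add(SSZ, Z)), mul(add(add(Z, Z), mul(Z, Z)), mul(SZ, add(SSZ, Z))))))))
  [32] S(S(S(S(add(add(add(SSZ, Z), mul(Z, add(SSZ, Z))), mul(add(add(Z, Z), mul(Z, Z)), mul(SZ, add(SSZ, Z))))))))
  [33] S(S(S(S(add(add(S(add(SZ, Z)), mul(Z, add(SSZ, Z))), mul(add(add(Z, Z), mul(Z, Z)), mul(SZ, add(SSZ, Z))))))))
  [34] S(S(S(S(add(S(add(add(SZ, Z), mul(Z, add(SSZ, Z)))), mul(add(add(Z, Z), mul(Z, Z)), mul(SZ, add(SSZ, Z))))))))
  [35] S(S(S(S(S(add(add(add(SZ, Z), mul(Z, add(SSZ, Z))), mul(add(add(Z, Z), mul(Z, Z)), mul(SZ, add(SSZ, Z)))))))))
  [36] S(S(S(S(S(add(add(S(add(Z, Z)), mul(Z, add(SSZ, Z))), mul(add(add(Z, Z), mul(Z, Z)), mul(SZ, add(SSZ, Z)))))))))
  [37] S(S(S(S(S(add(S(add(add(Z, Z), mul(Z, add(SSZ, Z)))), mul(add(add(Z, Z), mul(Z, Z)), mul(SZ, add(SSZ, Z)))))))))
  [38] S(S(S(S(S(S(add(add(add(Z, Z), mul(Z, add(SSZ, Z))), mul(add(add(Z, Z), mul(Z, Z)), mul(SZ, add(SSZ, Z))))))))))
  [39] S(S(S(S(S(S(add(add(Z, mul(Z, add(SSZ, Z))), mul(add(add(Z, Z), mul(Z, Z)), mul(SZ, add(SSZ, Z))))))))))
  [40] S(S(S(S(S(S(add(mul(Z, add(SSZ, Z)), mul(add(add(Z, Z), mul(Z, Z)), mul(SZ, add(SSZ, Z))))))))))
  [41] S(S(S(S(S(S(add(Z, mul(add(add(Z, Z), mul(Z, Z)), mul(SZ, add(SSZ, Z))))))))))
  [42] S(S(S(S(S(S(mul(add(add(Z, Z), mul(Z, Z)), mul(SZ, add(SSZ, Z)))))))))
  [43] S(S(S(S(S(S(mul(add(Z, mul(Z, Z)), mul(SZ, add(SSZ, Z)))))))))
  [44] S(S(S(S(S(S(mul(mul(Z, Z), mul(SZ, add(SSZ, Z)))))))))
  [45] S(S(S(S(S(S(mul(Z, mul(SZ, add(SSZ, Z)))))))))
  [46] S^6(Z)

Term B:
  start: add(SZ, SSZ)
  [1] S(add(Z, SSZ))
  [2] SSSZ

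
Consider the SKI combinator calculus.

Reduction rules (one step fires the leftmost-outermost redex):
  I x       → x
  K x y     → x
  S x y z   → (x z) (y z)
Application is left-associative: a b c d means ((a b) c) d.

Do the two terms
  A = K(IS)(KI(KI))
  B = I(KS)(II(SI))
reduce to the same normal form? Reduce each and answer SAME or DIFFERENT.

Answer: SAME — A ⇓ S, B ⇓ S

Reduction:
Term A:
  start: K(IS)(KI(KI))
  [1] IS
  [2] S

Term B:
  start: I(KS)(II(SI))
  [1] KS(II(SI))
  [2] S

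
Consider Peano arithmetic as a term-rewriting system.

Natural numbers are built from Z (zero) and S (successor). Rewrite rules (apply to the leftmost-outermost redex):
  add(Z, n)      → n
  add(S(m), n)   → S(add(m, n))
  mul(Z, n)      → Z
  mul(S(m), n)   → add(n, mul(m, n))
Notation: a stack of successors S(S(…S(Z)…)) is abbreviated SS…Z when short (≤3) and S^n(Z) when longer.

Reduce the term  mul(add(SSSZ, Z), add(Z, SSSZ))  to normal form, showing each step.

Answer: normal form = S^9(Z)  (in 23 steps)

Derivation:
  start: mul(add(SSSZ, Z), add(Z, SSSZ))
  step 1: mul(S(add(SSZ, Z)), add(Z, SSSZ))
  step 2: add(add(Z, SSSZ), mul(add(SSZ, Z), add(Z, SSSZ)))
  step 3: add(SSSZ, mul(add(SSZ, Z), add(Z, SSSZ)))
  step 4: S(add(SSZ, mul(add(SSZ, Z), add(Z, SSSZ))))
  step 5: S(S(add(SZ, mul(add(SSZ, Z), add(Z, SSSZ)))))
  step 6: S(S(S(add(Z, mul(add(SSZ, Z), add(Z, SSSZ))))))
  step 7: S(S(S(mul(add(SSZ, Z), add(Z, SSSZ)))))
  step 8: S(S(S(mul(S(add(SZ, Z)), add(Z, SSSZ)))))
  step 9: S(S(S(add(add(Z, SSSZ), mul(add(SZ, Z), add(Z, SSSZ))))))
  step 10: S(S(S(add(SSSZ, mul(add(SZ, Z), add(Z, SSSZ))))))
  step 11: S(S(S(S(add(SSZ, mul(add(SZ, Z), add(Z, SSSZ)))))))
  step 12: S(S(S(S(S(add(SZ, mul(add(SZ, Z), add(Z, SSSZ))))))))
  step 13: S(S(S(S(S(S(add(Z, mul(add(SZ, Z), add(Z, SSSZ)))))))))
  step 14: S(S(S(S(S(S(mul(add(SZ, Z), add(Z, SSSZ))))))))
  step 15: S(S(S(S(S(S(mul(S(add(Z, Z)), add(Z, SSSZ))))))))
  step 16: S(S(S(S(S(S(add(add(Z, SSSZ), mul(add(Z, Z), add(Z, SSSZ)))))))))
  step 17: S(S(S(S(S(S(add(SSSZ, mul(add(Z, Z), add(Z, SSSZ)))))))))
  step 18: S(S(S(S(S(S(S(add(SSZ, mul(add(Z, Z), add(Z, SSSZ))))))))))
  step 19: S(S(S(S(S(S(S(S(add(SZ, mul(add(Z, Z), add(Z, SSSZ)))))))))))
  step 20: S(S(S(S(S(S(S(S(S(add(Z, mul(add(Z, Z), add(Z, SSSZ))))))))))))
  step 21: S(S(S(S(S(S(S(S(S(mul(add(Z, Z), add(Z, SSSZ)))))))))))
  step 22: S(S(S(S(S(S(S(S(S(mul(Z, add(Z, SSSZ)))))))))))
  step 23: S^9(Z)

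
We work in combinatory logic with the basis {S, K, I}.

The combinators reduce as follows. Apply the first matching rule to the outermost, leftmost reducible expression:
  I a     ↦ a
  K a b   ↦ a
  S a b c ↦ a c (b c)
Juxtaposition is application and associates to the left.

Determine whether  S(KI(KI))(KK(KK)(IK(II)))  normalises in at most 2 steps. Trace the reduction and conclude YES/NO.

Answer: NO — after 2 steps the term is SI(K(IK(II))), not yet normal

Derivation:
  start: S(KI(KI))(KK(KK)(IK(II)))
  [1] SI(KK(KK)(IK(II)))
  [2] SI(K(IK(II)))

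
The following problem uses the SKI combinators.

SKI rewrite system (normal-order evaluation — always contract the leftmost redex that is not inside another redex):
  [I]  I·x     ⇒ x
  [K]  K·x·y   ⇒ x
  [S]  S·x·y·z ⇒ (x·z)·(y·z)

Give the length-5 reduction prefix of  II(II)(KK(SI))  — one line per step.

Answer: after 5 steps: K

Working:
  start: II(II)(KK(SI))
  →1  I(II)(KK(SI))
  →2  II(KK(SI))
  →3  I(KK(SI))
  →4  KK(SI)
  →5  K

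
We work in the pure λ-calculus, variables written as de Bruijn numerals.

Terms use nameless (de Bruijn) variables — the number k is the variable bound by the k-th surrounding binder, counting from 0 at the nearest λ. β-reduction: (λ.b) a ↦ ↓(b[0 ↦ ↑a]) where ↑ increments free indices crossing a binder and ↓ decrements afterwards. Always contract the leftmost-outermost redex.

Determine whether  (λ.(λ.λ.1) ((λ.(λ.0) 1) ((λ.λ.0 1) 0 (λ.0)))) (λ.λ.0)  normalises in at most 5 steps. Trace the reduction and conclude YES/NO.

  start: (λ.(λ.λ.1) ((λ.(λ.0) 1) ((λ.λ.0 1) 0 (λ.0)))) (λ.λ.0)
  →1  (λ.λ.1) ((λ.(λ.0) (λ.λ.0)) ((λ.λ.0 1) (λ.λ.0) (λ.0)))
  →2  λ.(λ.(λ.0) (λ.λ.0)) ((λ.λ.0 1) (λ.λ.0) (λ.0))
  →3  λ.(λ.0) (λ.λ.0)
  →4  λ.λ.λ.0

Answer: YES — reaches normal form λ.λ.λ.0 in 4 ≤ 5 steps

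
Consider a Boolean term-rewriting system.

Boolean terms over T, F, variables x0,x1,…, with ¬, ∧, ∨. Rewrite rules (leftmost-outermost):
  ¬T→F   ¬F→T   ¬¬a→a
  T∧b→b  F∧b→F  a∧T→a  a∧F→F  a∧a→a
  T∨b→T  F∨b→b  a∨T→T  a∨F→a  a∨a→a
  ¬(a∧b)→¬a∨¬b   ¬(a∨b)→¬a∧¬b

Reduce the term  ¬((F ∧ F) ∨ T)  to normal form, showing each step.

  start: ¬((F ∧ F) ∨ T)
  →1  ¬(F ∧ F) ∧ ¬T
  →2  (¬F ∨ ¬F) ∧ ¬T
  →3  ¬F ∧ ¬T
  →4  T ∧ ¬T
  →5  ¬T
  →6  F

Answer: normal form = F  (in 6 steps)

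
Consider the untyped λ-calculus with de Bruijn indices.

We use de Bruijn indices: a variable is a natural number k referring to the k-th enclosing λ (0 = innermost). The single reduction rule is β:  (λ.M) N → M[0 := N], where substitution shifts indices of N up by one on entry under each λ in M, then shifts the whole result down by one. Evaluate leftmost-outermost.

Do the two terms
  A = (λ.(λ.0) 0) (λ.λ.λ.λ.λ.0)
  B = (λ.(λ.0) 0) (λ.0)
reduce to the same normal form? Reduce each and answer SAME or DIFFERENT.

Term A:
  start: (λ.(λ.0) 0) (λ.λ.λ.λ.λ.0)
  [1] (λ.0) (λ.λ.λ.λ.λ.0)
  [2] λ.λ.λ.λ.λ.0

Term B:
  start: (λ.(λ.0) 0) (λ.0)
  [1] (λ.0) (λ.0)
  [2] λ.0

Answer: DIFFERENT — A ⇓ λ.λ.λ.λ.λ.0, B ⇓ λ.0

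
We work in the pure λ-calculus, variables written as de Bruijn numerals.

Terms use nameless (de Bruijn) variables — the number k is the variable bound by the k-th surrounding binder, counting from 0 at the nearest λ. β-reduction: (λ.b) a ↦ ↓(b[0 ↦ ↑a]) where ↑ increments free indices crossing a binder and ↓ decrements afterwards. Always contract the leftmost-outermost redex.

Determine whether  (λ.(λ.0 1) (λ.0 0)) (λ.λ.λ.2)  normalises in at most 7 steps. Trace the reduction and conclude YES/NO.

Answer: YES — reaches normal form λ.λ.λ.λ.λ.2 in 4 ≤ 7 steps

Reduction:
  start: (λ.(λ.0 1) (λ.0 0)) (λ.λ.λ.2)
  →1  (λ.0 (λ.λ.λ.2)) (λ.0 0)
  →2  (λ.0 0) (λ.λ.λ.2)
  →3  (λ.λ.λ.2) (λ.λ.λ.2)
  →4  λ.λ.λ.λ.λ.2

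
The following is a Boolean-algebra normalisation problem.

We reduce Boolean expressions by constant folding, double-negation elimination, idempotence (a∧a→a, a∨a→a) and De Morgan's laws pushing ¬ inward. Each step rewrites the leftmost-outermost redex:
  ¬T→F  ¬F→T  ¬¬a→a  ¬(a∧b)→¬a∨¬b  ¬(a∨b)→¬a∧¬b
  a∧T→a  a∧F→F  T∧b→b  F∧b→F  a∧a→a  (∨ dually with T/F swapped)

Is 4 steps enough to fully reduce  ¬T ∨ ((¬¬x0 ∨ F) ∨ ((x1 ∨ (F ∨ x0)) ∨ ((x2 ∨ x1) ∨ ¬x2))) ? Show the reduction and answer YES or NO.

Answer: NO — after 4 steps the term is x0 ∨ ((x1 ∨ (F ∨ x0)) ∨ ((x2 ∨ x1) ∨ ¬x2)), not yet normal

Working:
  start: ¬T ∨ ((¬¬x0 ∨ F) ∨ ((x1 ∨ (F ∨ x0)) ∨ ((x2 ∨ x1) ∨ ¬x2)))
  step 1: F ∨ ((¬¬x0 ∨ F) ∨ ((x1 ∨ (F ∨ x0)) ∨ ((x2 ∨ x1) ∨ ¬x2)))
  step 2: (¬¬x0 ∨ F) ∨ ((x1 ∨ (F ∨ x0)) ∨ ((x2 ∨ x1) ∨ ¬x2))
  step 3: ¬¬x0 ∨ ((x1 ∨ (F ∨ x0)) ∨ ((x2 ∨ x1) ∨ ¬x2))
  step 4: x0 ∨ ((x1 ∨ (F ∨ x0)) ∨ ((x2 ∨ x1) ∨ ¬x2))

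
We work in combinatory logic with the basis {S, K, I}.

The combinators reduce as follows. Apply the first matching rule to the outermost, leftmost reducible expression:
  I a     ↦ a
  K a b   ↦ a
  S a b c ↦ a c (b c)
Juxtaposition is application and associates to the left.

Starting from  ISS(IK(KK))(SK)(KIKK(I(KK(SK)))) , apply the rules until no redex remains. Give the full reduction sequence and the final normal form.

Answer: normal form = K  (in 8 steps)

Derivation:
  start: ISS(IK(KK))(SK)(KIKK(I(KK(SK))))
  step 1: SS(IK(KK))(SK)(KIKK(I(KK(SK))))
  step 2: S(SK)(IK(KK)(SK))(KIKK(I(KK(SK))))
  step 3: SK(KIKK(I(KK(SK))))(IK(KK)(SK)(KIKK(I(KK(SK)))))
  step 4: K(IK(KK)(SK)(KIKK(I(KK(SK)))))(KIKK(I(KK(SK)))(IK(KK)(SK)(KIKK(I(KK(SK))))))
  step 5: IK(KK)(SK)(KIKK(I(KK(SK))))
  step 6: K(KK)(SK)(KIKK(I(KK(SK))))
  step 7: KK(KIKK(I(KK(SK))))
  step 8: K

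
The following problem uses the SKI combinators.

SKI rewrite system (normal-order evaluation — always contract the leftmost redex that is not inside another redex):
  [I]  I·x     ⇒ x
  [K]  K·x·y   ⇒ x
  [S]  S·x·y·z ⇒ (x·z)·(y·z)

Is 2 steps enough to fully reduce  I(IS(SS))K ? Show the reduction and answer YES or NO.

Answer: YES — reaches normal form S(SS)K in 2 ≤ 2 steps

Derivation:
  start: I(IS(SS))K
  →1  IS(SS)K
  →2  S(SS)K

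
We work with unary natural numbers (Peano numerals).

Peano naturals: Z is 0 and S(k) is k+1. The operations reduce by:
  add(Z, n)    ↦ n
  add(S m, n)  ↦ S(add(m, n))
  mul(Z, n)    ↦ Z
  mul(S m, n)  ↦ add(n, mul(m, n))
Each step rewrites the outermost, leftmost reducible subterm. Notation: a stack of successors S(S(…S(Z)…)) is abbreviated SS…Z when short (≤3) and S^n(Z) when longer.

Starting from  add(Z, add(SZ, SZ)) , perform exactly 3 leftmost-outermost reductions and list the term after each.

Answer: after 3 steps: SSZ

Reduction:
  start: add(Z, add(SZ, SZ))
  step 1: add(SZ, SZ)
  step 2: S(add(Z, SZ))
  step 3: SSZ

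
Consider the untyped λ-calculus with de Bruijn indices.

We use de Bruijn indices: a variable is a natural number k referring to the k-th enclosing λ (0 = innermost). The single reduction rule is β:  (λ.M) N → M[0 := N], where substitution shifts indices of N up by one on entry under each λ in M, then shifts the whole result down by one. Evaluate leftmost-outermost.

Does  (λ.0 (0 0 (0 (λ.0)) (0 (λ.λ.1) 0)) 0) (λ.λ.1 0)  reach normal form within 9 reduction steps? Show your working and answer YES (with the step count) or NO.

  start: (λ.0 (0 0 (0 (λ.0)) (0 (λ.λ.1) 0)) 0) (λ.λ.1 0)
  step 1: (λ.λ.1 0) ((λ.λ.1 0) (λ.λ.1 0) ((λ.λ.1 0) (λ.0)) ((λ.λ.1 0) (λ.λ.1) (λ.λ.1 0))) (λ.λ.1 0)
  step 2: (λ.(λ.λ.1 0) (λ.λ.1 0) ((λ.λ.1 0) (λ.0)) ((λ.λ.1 0) (λ.λ.1) (λ.λ.1 0)) 0) (λ.λ.1 0)
  step 3: (λ.λ.1 0) (λ.λ.1 0) ((λ.λ.1 0) (λ.0)) ((λ.λ.1 0) (λ.λ.1) (λ.λ.1 0)) (λ.λ.1 0)
  step 4: (λ.(λ.λ.1 0) 0) ((λ.λ.1 0) (λ.0)) ((λ.λ.1 0) (λ.λ.1) (λ.λ.1 0)) (λ.λ.1 0)
  step 5: (λ.λ.1 0) ((λ.λ.1 0) (λ.0)) ((λ.λ.1 0) (λ.λ.1) (λ.λ.1 0)) (λ.λ.1 0)
  step 6: (λ.(λ.λ.1 0) (λ.0) 0) ((λ.λ.1 0) (λ.λ.1) (λ.λ.1 0)) (λ.λ.1 0)
  step 7: (λ.λ.1 0) (λ.0) ((λ.λ.1 0) (λ.λ.1) (λ.λ.1 0)) (λ.λ.1 0)
  step 8: (λ.(λ.0) 0) ((λ.λ.1 0) (λ.λ.1) (λ.λ.1 0)) (λ.λ.1 0)
  step 9: (λ.0) ((λ.λ.1 0) (λ.λ.1) (λ.λ.1 0)) (λ.λ.1 0)

Answer: NO — after 9 steps the term is (λ.0) ((λ.λ.1 0) (λ.λ.1) (λ.λ.1 0)) (λ.λ.1 0), not yet normal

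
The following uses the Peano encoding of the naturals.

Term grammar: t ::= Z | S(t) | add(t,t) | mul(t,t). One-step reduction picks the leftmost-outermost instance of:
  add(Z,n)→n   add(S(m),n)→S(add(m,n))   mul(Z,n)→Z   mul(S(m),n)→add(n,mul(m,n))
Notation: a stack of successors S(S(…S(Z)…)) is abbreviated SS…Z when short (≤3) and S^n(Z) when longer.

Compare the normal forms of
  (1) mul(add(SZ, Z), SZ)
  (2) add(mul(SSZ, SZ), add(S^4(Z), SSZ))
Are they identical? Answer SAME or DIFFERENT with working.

Answer: DIFFERENT — A ⇓ SZ, B ⇓ S^8(Z)

Reduction:
Term A:
  start: mul(add(SZ, Z), SZ)
  step 1: mul(S(add(Z, Z)), SZ)
  step 2: add(SZ, mul(add(Z, Z), SZ))
  step 3: S(add(Z, mul(add(Z, Z), SZ)))
  step 4: S(mul(add(Z, Z), SZ))
  step 5: S(mul(Z, SZ))
  step 6: SZ

Term B:
  start: add(mul(SSZ, SZ), add(S^4(Z), SSZ))
  step 1: add(add(SZ, mul(SZ, SZ)), add(S^4(Z), SSZ))
  step 2: add(S(add(Z, mul(SZ, SZ))), add(S^4(Z), SSZ))
  step 3: S(add(add(Z, mul(SZ, SZ)), add(S^4(Z), SSZ)))
  step 4: S(add(mul(SZ, SZ), add(S^4(Z), SSZ)))
  step 5: S(add(add(SZ, mul(Z, SZ)), add(S^4(Z), SSZ)))
  step 6: S(add(S(add(Z, mul(Z, SZ))), add(S^4(Z), SSZ)))
  step 7: S(S(add(add(Z, mul(Z, SZ)), add(S^4(Z), SSZ))))
  step 8: S(S(add(mul(Z, SZ), add(S^4(Z), SSZ))))
  step 9: S(S(add(Z, add(S^4(Z), SSZ))))
  step 10: S(S(add(S^4(Z), SSZ)))
  step 11: S(S(S(add(SSSZ, SSZ))))
  step 12: S(S(S(S(add(SSZ, SSZ)))))
  step 13: S(S(S(S(S(add(SZ, SSZ))))))
  step 14: S(S(S(S(S(S(add(Z, SSZ)))))))
  step 15: S^8(Z)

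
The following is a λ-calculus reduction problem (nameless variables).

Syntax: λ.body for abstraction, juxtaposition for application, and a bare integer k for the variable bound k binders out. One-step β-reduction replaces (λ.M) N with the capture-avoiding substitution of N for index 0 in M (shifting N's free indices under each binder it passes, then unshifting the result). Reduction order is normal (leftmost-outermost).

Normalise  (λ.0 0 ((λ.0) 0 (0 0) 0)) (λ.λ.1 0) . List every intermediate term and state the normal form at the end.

Answer: normal form = λ.λ.1 0  (in 12 steps)

Working:
  start: (λ.0 0 ((λ.0) 0 (0 0) 0)) (λ.λ.1 0)
  [1] (λ.λ.1 0) (λ.λ.1 0) ((λ.0) (λ.λ.1 0) ((λ.λ.1 0) (λ.λ.1 0)) (λ.λ.1 0))
  [2] (λ.(λ.λ.1 0) 0) ((λ.0) (λ.λ.1 0) ((λ.λ.1 0) (λ.λ.1 0)) (λ.λ.1 0))
  [3] (λ.λ.1 0) ((λ.0) (λ.λ.1 0) ((λ.λ.1 0) (λ.λ.1 0)) (λ.λ.1 0))
  [4] λ.(λ.0) (λ.λ.1 0) ((λ.λ.1 0) (λ.λ.1 0)) (λ.λ.1 0) 0
  [5] λ.(λ.λ.1 0) ((λ.λ.1 0) (λ.λ.1 0)) (λ.λ.1 0) 0
  [6] λ.(λ.(λ.λ.1 0) (λ.λ.1 0) 0) (λ.λ.1 0) 0
  [7] λ.(λ.λ.1 0) (λ.λ.1 0) (λ.λ.1 0) 0
  [8] λ.(λ.(λ.λ.1 0) 0) (λ.λ.1 0) 0
  [9] λ.(λ.λ.1 0) (λ.λ.1 0) 0
  [10] λ.(λ.(λ.λ.1 0) 0) 0
  [11] λ.(λ.λ.1 0) 0
  [12] λ.λ.1 0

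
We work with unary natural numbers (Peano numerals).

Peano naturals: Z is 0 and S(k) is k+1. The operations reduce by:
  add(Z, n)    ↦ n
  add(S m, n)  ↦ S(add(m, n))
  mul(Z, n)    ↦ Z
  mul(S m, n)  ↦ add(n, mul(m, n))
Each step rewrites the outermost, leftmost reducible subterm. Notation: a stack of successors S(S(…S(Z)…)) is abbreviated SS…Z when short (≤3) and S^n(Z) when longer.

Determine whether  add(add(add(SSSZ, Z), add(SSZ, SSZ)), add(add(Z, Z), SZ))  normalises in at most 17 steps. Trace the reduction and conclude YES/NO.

  start: add(add(add(SSSZ, Z), add(SSZ, SSZ)), add(add(Z, Z), SZ))
  →1  add(add(S(add(SSZ, Z)), add(SSZ, SSZ)), add(add(Z, Z), SZ))
  →2  add(S(add(add(SSZ, Z), add(SSZ, SSZ))), add(add(Z, Z), SZ))
  →3  S(add(add(add(SSZ, Z), add(SSZ, SSZ)), add(add(Z, Z), SZ)))
  →4  S(add(add(S(add(SZ, Z)), add(SSZ, SSZ)), add(add(Z, Z), SZ)))
  →5  S(add(S(add(add(SZ, Z), add(SSZ, SSZ))), add(add(Z, Z), SZ)))
  →6  S(S(add(add(add(SZ, Z), add(SSZ, SSZ)), add(add(Z, Z), SZ))))
  →7  S(S(add(add(S(add(Z, Z)), add(SSZ, SSZ)), add(add(Z, Z), SZ))))
  →8  S(S(add(S(add(add(Z, Z), add(SSZ, SSZ))), add(add(Z, Z), SZ))))
  →9  S(S(S(add(add(add(Z, Z), add(SSZ, SSZ)), add(add(Z, Z), SZ)))))
  →10  S(S(S(add(add(Z, add(SSZ, SSZ)), add(add(Z, Z), SZ)))))
  →11  S(S(S(add(add(SSZ, SSZ), add(add(Z, Z), SZ)))))
  →12  S(S(S(add(S(add(SZ, SSZ)), add(add(Z, Z), SZ)))))
  →13  S(S(S(S(add(add(SZ, SSZ), add(add(Z, Z), SZ))))))
  →14  S(S(S(S(add(S(add(Z, SSZ)), add(add(Z, Z), SZ))))))
  →15  S(S(S(S(S(add(add(Z, SSZ), add(add(Z, Z), SZ)))))))
  →16  S(S(S(S(S(add(SSZ, add(add(Z, Z), SZ)))))))
  →17  S(S(S(S(S(S(add(SZ, add(add(Z, Z), SZ))))))))

Answer: NO — after 17 steps the term is S(S(S(S(S(S(add(SZ, add(add(Z, Z), SZ)))))))), not yet normal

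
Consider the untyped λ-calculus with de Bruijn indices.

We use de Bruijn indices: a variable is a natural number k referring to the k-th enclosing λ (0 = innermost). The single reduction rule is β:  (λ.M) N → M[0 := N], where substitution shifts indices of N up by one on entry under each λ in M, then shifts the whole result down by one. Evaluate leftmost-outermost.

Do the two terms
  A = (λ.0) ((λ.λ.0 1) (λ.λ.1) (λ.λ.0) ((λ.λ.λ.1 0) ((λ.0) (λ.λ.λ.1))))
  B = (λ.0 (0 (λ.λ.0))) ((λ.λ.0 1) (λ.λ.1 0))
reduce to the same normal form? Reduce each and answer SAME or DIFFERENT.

Answer: SAME — A ⇓ λ.λ.1 0, B ⇓ λ.λ.1 0

Working:
Term A:
  start: (λ.0) ((λ.λ.0 1) (λ.λ.1) (λ.λ.0) ((λ.λ.λ.1 0) ((λ.0) (λ.λ.λ.1))))
  →1  (λ.λ.0 1) (λ.λ.1) (λ.λ.0) ((λ.λ.λ.1 0) ((λ.0) (λ.λ.λ.1)))
  →2  (λ.0 (λ.λ.1)) (λ.λ.0) ((λ.λ.λ.1 0) ((λ.0) (λ.λ.λ.1)))
  →3  (λ.λ.0) (λ.λ.1) ((λ.λ.λ.1 0) ((λ.0) (λ.λ.λ.1)))
  →4  (λ.0) ((λ.λ.λ.1 0) ((λ.0) (λ.λ.λ.1)))
  →5  (λ.λ.λ.1 0) ((λ.0) (λ.λ.λ.1))
  →6  λ.λ.1 0

Term B:
  start: (λ.0 (0 (λ.λ.0))) ((λ.λ.0 1) (λ.λ.1 0))
  →1  (λ.λ.0 1) (λ.λ.1 0) ((λ.λ.0 1) (λ.λ.1 0) (λ.λ.0))
  →2  (λ.0 (λ.λ.1 0)) ((λ.λ.0 1) (λ.λ.1 0) (λ.λ.0))
  →3  (λ.λ.0 1) (λ.λ.1 0) (λ.λ.0) (λ.λ.1 0)
  →4  (λ.0 (λ.λ.1 0)) (λ.λ.0) (λ.λ.1 0)
  →5  (λ.λ.0) (λ.λ.1 0) (λ.λ.1 0)
  →6  (λ.0) (λ.λ.1 0)
  →7  λ.λ.1 0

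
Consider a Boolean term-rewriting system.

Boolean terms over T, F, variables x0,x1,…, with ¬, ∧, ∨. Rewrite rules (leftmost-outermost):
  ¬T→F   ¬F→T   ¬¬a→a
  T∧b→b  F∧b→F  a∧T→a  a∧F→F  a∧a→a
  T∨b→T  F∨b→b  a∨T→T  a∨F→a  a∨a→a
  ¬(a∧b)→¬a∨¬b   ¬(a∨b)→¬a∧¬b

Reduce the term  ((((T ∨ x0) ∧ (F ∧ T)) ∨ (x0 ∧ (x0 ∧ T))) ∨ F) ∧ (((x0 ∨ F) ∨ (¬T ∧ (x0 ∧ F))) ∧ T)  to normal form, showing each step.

Answer: normal form = x0  (in 13 steps)

Working:
  start: ((((T ∨ x0) ∧ (F ∧ T)) ∨ (x0 ∧ (x0 ∧ T))) ∨ F) ∧ (((x0 ∨ F) ∨ (¬T ∧ (x0 ∧ F))) ∧ T)
  step 1: (((T ∨ x0) ∧ (F ∧ T)) ∨ (x0 ∧ (x0 ∧ T))) ∧ (((x0 ∨ F) ∨ (¬T ∧ (x0 ∧ F))) ∧ T)
  step 2: ((T ∧ (F ∧ T)) ∨ (x0 ∧ (x0 ∧ T))) ∧ (((x0 ∨ F) ∨ (¬T ∧ (x0 ∧ F))) ∧ T)
  step 3: ((F ∧ T) ∨ (x0 ∧ (x0 ∧ T))) ∧ (((x0 ∨ F) ∨ (¬T ∧ (x0 ∧ F))) ∧ T)
  step 4: (F ∨ (x0 ∧ (x0 ∧ T))) ∧ (((x0 ∨ F) ∨ (¬T ∧ (x0 ∧ F))) ∧ T)
  step 5: (x0 ∧ (x0 ∧ T)) ∧ (((x0 ∨ F) ∨ (¬T ∧ (x0 ∧ F))) ∧ T)
  step 6: (x0 ∧ x0) ∧ (((x0 ∨ F) ∨ (¬T ∧ (x0 ∧ F))) ∧ T)
  step 7: x0 ∧ (((x0 ∨ F) ∨ (¬T ∧ (x0 ∧ F))) ∧ T)
  step 8: x0 ∧ ((x0 ∨ F) ∨ (¬T ∧ (x0 ∧ F)))
  step 9: x0 ∧ (x0 ∨ (¬T ∧ (x0 ∧ F)))
  step 10: x0 ∧ (x0 ∨ (F ∧ (x0 ∧ F)))
  step 11: x0 ∧ (x0 ∨ F)
  step 12: x0 ∧ x0
  step 13: x0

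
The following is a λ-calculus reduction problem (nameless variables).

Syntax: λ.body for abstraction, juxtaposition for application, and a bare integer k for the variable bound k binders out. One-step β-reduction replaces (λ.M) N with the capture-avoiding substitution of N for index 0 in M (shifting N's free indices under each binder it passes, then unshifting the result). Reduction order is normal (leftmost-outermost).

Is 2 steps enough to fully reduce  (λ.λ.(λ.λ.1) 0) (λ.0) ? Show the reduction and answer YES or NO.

Answer: YES — reaches normal form λ.λ.1 in 2 ≤ 2 steps

Reduction:
  start: (λ.λ.(λ.λ.1) 0) (λ.0)
  →1  λ.(λ.λ.1) 0
  →2  λ.λ.1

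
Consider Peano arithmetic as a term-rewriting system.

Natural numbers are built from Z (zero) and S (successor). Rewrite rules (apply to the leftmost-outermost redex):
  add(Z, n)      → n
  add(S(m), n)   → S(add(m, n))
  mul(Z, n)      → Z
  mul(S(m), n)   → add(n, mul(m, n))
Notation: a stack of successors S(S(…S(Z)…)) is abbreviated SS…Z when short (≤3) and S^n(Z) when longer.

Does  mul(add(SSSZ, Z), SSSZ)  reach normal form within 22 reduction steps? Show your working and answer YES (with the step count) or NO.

  start: mul(add(SSSZ, Z), SSSZ)
  →1  mul(S(add(SSZ, Z)), SSSZ)
  →2  add(SSSZ, mul(add(SSZ, Z), SSSZ))
  →3  S(add(SSZ, mul(add(SSZ, Z), SSSZ)))
  →4  S(S(add(SZ, mul(add(SSZ, Z), SSSZ))))
  →5  S(S(S(add(Z, mul(add(SSZ, Z), SSSZ)))))
  →6  S(S(S(mul(add(SSZ, Z), SSSZ))))
  →7  S(S(S(mul(S(add(SZ, Z)), SSSZ))))
  →8  S(S(S(add(SSSZ, mul(add(SZ, Z), SSSZ)))))
  →9  S(S(S(S(add(SSZ, mul(add(SZ, Z), SSSZ))))))
  →10  S(S(S(S(S(add(SZ, mul(add(SZ, Z), SSSZ)))))))
  →11  S(S(S(S(S(S(add(Z, mul(add(SZ, Z), SSSZ))))))))
  →12  S(S(S(S(S(S(mul(add(SZ, Z), SSSZ)))))))
  →13  S(S(S(S(S(S(mul(S(add(Z, Z)), SSSZ)))))))
  →14  S(S(S(S(S(S(add(SSSZ, mul(add(Z, Z), SSSZ))))))))
  →15  S(S(S(S(S(S(S(add(SSZ, mul(add(Z, Z), SSSZ)))))))))
  →16  S(S(S(S(S(S(S(S(add(SZ, mul(add(Z, Z), SSSZ))))))))))
  →17  S(S(S(S(S(S(S(S(S(add(Z, mul(add(Z, Z), SSSZ)))))))))))
  →18  S(S(S(S(S(S(S(S(S(mul(add(Z, Z), SSSZ))))))))))
  →19  S(S(S(S(S(S(S(S(S(mul(Z, SSSZ))))))))))
  →20  S^9(Z)

Answer: YES — reaches normal form S^9(Z) in 20 ≤ 22 steps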